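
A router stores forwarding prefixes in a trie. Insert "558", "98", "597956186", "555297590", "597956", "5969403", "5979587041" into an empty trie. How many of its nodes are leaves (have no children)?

6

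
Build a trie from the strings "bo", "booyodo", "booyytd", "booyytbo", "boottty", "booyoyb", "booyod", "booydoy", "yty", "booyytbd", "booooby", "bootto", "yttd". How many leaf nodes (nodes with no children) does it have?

11

Leaves are exactly the stored words that no other stored word extends.
Those words: "booooby", "bootto", "boottty", "booydoy", "booyodo", "booyoyb", "booyytbd", "booyytbo", "booyytd", "yttd", "yty"
Leaf count: 11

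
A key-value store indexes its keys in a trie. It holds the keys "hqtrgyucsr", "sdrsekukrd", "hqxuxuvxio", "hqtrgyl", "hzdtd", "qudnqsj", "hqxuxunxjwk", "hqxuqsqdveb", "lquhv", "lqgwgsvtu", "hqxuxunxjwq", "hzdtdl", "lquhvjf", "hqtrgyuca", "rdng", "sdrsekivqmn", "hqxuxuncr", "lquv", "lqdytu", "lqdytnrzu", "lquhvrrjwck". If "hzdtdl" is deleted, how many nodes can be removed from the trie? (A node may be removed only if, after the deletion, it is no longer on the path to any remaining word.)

1

A node on "hzdtdl"'s path can go only if nothing else ends at it or branches off below it.
The suffix "l" (1 node) is used only by "hzdtdl"; "hzdtd" is itself a stored word, so pruning stops there.
Nodes removed: 1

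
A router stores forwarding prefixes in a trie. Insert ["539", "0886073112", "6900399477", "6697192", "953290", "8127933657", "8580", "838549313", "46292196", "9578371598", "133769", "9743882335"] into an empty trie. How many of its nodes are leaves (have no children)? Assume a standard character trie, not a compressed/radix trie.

A leaf is a node with no children — equivalently, the end of a word that is not a proper prefix of any other stored word.
Those words: "0886073112", "133769", "46292196", "539", "6697192", "6900399477", "8127933657", "838549313", "8580", "953290", "9578371598", "9743882335"
Leaf count: 12

12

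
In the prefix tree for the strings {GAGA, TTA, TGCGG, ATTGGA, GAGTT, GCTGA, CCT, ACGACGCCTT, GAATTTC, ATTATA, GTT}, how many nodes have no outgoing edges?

A leaf is a node with no children — equivalently, the end of a word that is not a proper prefix of any other stored word.
Those words: "ACGACGCCTT", "ATTATA", "ATTGGA", "CCT", "GAATTTC", "GAGA", "GAGTT", "GCTGA", "GTT", "TGCGG", "TTA"
Leaf count: 11

11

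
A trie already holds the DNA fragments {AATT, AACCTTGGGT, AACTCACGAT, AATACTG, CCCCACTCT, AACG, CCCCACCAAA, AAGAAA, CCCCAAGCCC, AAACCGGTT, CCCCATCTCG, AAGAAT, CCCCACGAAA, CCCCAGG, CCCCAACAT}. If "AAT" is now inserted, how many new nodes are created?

0

Every character of "AAT" already lies on an existing path (it is a prefix of some stored word).
No new nodes are needed: 0.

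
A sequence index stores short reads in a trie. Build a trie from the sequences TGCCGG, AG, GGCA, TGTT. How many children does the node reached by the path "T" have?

1

The children of the "T" node are the distinct next characters among strings starting with "T".
Distinct next characters after "T": G.
That node has 1 child edge.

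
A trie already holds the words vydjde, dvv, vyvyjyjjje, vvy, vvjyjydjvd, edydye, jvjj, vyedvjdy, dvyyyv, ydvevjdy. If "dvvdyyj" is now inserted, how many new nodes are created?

Walking "dvvdyyj" from the root, the first 3 characters ("dvv") follow existing edges; "d" is the first miss.
Each of the 4 remaining characters creates one node.

4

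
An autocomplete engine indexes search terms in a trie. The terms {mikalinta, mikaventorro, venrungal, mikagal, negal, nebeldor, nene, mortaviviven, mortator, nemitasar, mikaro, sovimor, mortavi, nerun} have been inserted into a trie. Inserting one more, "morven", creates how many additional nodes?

3

Walking "morven" from the root, the first 3 characters ("mor") follow existing edges; "v" is the first miss.
New nodes needed: |"morven"| − 3 = 6 − 3 = 3.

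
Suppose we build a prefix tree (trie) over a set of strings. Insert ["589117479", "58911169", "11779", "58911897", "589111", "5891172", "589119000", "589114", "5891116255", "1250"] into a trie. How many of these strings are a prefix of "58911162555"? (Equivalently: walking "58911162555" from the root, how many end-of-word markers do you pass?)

Check each prefix of "58911162555" against the stored set — each match is an end-marker on the path.
Prefixes of the query that are stored words: "589111", "5891116255"
Count: 2

2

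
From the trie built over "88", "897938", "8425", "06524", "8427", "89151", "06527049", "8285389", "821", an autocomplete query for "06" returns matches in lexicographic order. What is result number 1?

Filter for "06…" and sort: "06524", "06527049"
Position 1: 06524

06524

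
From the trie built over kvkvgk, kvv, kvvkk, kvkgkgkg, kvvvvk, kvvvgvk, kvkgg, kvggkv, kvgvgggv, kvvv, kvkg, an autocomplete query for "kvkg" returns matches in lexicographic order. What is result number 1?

kvkg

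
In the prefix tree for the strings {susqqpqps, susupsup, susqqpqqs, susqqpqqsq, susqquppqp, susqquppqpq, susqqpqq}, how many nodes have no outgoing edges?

Leaves are exactly the stored words that no other stored word extends.
Those words: "susqqpqps", "susqqpqqsq", "susqquppqpq", "susupsup"
Leaf count: 4

4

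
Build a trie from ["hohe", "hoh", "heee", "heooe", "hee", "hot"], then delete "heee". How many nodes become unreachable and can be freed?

Walk "heee" from the leaf back toward the root, removing each node that no remaining word uses.
The suffix "e" (1 node) is used only by "heee"; "hee" is itself a stored word, so pruning stops there.
Nodes removed: 1

1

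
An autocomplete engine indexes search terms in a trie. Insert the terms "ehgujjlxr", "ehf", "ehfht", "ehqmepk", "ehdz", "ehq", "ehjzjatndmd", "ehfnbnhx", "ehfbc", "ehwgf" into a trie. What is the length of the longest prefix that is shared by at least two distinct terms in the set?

3

Look for the deepest trie node that still has at least two words in its subtree.
e.g. "ehf" and "ehfbc" share the prefix "ehf" of length 3; no pair shares a longer one.
Longest shared-prefix length: 3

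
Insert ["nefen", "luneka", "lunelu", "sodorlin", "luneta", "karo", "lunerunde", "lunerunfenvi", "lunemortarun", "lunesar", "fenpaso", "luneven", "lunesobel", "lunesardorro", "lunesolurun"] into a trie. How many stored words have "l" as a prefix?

11

Traverse to the node for "l", then collect every word in that subtree.
Words under "l": luneka, lunelu, lunemortarun, lunerunde, lunerunfenvi, lunesar, lunesardorro, lunesobel, lunesolurun, luneta, luneven
Count: 11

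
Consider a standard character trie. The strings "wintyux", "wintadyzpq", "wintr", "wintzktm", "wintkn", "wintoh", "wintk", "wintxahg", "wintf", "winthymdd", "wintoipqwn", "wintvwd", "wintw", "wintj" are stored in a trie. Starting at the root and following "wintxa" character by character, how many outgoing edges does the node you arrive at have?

1

Follow the path "wintxa" to its node, then look at its outgoing edges.
Characters that immediately follow "wintxa" among the stored strings: {h}.
That node has 1 child edge.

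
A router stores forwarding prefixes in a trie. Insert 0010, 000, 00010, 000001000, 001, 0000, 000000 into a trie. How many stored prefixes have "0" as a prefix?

7

Traverse to the node for "0", then collect every word in that subtree.
Matches: "000", "0000", "000000", "000001000", "00010", "001", "0010"
Count: 7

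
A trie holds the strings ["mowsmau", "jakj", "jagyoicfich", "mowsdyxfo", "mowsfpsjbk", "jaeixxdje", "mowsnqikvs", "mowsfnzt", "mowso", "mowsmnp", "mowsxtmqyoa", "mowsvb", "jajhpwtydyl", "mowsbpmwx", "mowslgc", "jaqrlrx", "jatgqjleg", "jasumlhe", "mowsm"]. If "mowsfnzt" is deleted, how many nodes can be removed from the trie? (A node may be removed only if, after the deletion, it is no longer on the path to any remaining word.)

3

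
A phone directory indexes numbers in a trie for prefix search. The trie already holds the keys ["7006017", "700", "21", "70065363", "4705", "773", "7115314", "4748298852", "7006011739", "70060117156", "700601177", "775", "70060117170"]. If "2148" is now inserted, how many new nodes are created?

2

"21" is already a path in the trie; the remaining "48" must be added.
New nodes needed: |"2148"| − 2 = 4 − 2 = 2.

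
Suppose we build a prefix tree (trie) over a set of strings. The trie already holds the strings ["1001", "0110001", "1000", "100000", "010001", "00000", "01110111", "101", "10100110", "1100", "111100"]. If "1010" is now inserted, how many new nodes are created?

0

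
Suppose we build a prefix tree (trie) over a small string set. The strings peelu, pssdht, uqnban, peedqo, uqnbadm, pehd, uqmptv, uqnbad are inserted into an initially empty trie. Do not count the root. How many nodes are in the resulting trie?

Count nodes per top-level branch (shared prefixes stored once):
  'p'-branch (peedqo, peelu, pehd, pssdht): 15 nodes
  'u'-branch (uqmptv, uqnbad, uqnbadm, uqnban): 12 nodes
Sum: 27

27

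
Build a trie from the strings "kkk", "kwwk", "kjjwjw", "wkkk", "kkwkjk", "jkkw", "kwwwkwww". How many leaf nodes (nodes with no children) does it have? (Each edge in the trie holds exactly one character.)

A leaf is a node with no children — equivalently, the end of a word that is not a proper prefix of any other stored word.
Those words: "jkkw", "kjjwjw", "kkk", "kkwkjk", "kwwk", "kwwwkwww", "wkkk"
Leaf count: 7

7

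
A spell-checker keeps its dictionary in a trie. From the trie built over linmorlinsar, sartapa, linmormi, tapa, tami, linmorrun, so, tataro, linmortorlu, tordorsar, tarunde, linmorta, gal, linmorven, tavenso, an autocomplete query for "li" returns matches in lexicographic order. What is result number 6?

linmorven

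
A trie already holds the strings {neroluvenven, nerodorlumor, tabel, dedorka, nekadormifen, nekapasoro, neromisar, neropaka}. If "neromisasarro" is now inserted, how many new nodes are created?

5

The longest prefix of "neromisasarro" already in the trie is "neromisa" (length 8).
So 13 − 8 = 5 new nodes.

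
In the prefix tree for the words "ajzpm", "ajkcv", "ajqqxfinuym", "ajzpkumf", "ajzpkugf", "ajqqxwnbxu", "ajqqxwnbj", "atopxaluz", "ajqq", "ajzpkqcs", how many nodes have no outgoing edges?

9

A leaf is a node with no children — equivalently, the end of a word that is not a proper prefix of any other stored word.
Those words: "ajkcv", "ajqqxfinuym", "ajqqxwnbj", "ajqqxwnbxu", "ajzpkqcs", "ajzpkugf", "ajzpkumf", "ajzpm", "atopxaluz"
Leaf count: 9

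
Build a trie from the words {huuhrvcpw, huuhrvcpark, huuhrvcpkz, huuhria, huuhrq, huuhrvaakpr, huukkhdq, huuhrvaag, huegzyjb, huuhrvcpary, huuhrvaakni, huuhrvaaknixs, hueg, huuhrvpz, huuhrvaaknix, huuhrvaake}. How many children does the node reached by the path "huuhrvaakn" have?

1

Walk "huuhrvaakn" from the root, arriving at one node.
Distinct next characters after "huuhrvaakn": i.
That node has 1 child edge.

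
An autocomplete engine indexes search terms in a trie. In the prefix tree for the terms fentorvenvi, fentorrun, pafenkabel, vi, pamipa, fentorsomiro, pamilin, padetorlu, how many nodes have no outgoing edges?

A leaf is a node with no children — equivalently, the end of a word that is not a proper prefix of any other stored word.
Those words: "fentorrun", "fentorsomiro", "fentorvenvi", "padetorlu", "pafenkabel", "pamilin", "pamipa", "vi"
Leaf count: 8

8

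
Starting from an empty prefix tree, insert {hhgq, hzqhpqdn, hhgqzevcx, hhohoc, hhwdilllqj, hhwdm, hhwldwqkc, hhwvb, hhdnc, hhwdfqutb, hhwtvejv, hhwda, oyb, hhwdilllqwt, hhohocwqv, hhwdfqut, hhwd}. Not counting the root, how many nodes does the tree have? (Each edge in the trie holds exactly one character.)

59

Count nodes per top-level branch (shared prefixes stored once):
  'h'-branch (hhdnc, hhgq, hhgqzevcx, hhohoc, hhohocwqv, hhwd, hhwda, hhwdfqut, hhwdfqutb, hhwdilllqj, hhwdilllqwt, hhwdm, hhwldwqkc, hhwtvejv, hhwvb, hzqhpqdn): 56 nodes
  'o'-branch (oyb): 3 nodes
Sum: 59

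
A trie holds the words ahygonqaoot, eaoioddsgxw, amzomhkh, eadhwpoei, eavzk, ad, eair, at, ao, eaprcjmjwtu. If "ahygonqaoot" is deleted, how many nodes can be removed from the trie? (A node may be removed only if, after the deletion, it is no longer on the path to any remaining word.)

10

After clearing the end-marker at "ahygonqaoot", prune upward until reaching a node still needed by another word.
The suffix "hygonqaoot" (10 nodes) is used only by "ahygonqaoot"; the node for "a" still has the child "m", so pruning stops there.
Nodes removed: 10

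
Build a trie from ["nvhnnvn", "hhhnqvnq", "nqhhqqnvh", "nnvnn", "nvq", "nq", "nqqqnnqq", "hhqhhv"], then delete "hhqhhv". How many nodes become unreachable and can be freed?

4

A node on "hhqhhv"'s path can go only if nothing else ends at it or branches off below it.
The suffix "qhhv" (4 nodes) is used only by "hhqhhv"; the node for "hh" still has the child "h", so pruning stops there.
Nodes removed: 4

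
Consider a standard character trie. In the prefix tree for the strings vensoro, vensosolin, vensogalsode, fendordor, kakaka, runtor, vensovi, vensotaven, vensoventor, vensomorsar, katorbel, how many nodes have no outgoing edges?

Leaves are exactly the stored words that no other stored word extends.
Those words: "fendordor", "kakaka", "katorbel", "runtor", "vensogalsode", "vensomorsar", "vensoro", "vensosolin", "vensotaven", "vensoventor", "vensovi"
Leaf count: 11

11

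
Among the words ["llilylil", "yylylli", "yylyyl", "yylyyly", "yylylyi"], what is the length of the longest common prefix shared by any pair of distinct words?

6

Look for the deepest trie node that still has at least two words in its subtree.
"yylyyl" and "yylyyly" agree on "yylyyl" (6 characters) before diverging; nothing deeper is shared.
Longest shared-prefix length: 6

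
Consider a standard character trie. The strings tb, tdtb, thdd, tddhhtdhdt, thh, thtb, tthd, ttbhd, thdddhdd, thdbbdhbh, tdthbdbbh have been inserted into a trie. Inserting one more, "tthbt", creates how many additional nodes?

"tth" is already a path in the trie; the remaining "bt" must be added.
So 5 − 3 = 2 new nodes.

2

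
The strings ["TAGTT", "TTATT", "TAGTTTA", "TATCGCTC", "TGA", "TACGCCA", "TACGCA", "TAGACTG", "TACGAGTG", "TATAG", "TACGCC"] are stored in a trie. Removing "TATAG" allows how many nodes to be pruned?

A node on "TATAG"'s path can go only if nothing else ends at it or branches off below it.
The suffix "AG" (2 nodes) is used only by "TATAG"; the node for "TAT" still has the child "C", so pruning stops there.
Nodes removed: 2

2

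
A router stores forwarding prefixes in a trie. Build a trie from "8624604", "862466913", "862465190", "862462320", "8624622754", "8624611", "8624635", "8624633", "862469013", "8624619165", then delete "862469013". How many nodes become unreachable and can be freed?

A node on "862469013"'s path can go only if nothing else ends at it or branches off below it.
The suffix "9013" (4 nodes) is used only by "862469013"; the node for "86246" still has the child "0", so pruning stops there.
Nodes removed: 4

4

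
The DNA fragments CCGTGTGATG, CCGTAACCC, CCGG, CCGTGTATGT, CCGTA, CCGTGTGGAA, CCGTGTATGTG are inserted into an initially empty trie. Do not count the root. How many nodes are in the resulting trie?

24

Insert word by word; a character creates a node only if that edge doesn't already exist:
  "CCGTGTGATG" → 10 new (C, C, G, T, G, T, G, A, T, G)
  "CCGTAACCC" → prefix "CCGT" already present; 5 new (A, A, C, C, C)
  "CCGG" → prefix "CCG" already present; 1 new (G)
  "CCGTGTATGT" → prefix "CCGTGT" already present; 4 new (A, T, G, T)
  "CCGTA" → prefix "CCGTA" already present; 0 new (none)
  "CCGTGTGGAA" → prefix "CCGTGTG" already present; 3 new (G, A, A)
  "CCGTGTATGTG" → prefix "CCGTGTATGT" already present; 1 new (G)
Total nodes = 10 + 5 + 1 + 4 + 0 + 3 + 1 = 24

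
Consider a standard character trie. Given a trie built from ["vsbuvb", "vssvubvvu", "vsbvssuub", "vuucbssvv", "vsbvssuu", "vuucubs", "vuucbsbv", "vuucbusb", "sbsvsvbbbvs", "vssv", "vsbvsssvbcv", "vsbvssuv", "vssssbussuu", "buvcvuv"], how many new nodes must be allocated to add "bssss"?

4

"b" is already a path in the trie; the remaining "ssss" must be added.
Each of the 4 remaining characters creates one node.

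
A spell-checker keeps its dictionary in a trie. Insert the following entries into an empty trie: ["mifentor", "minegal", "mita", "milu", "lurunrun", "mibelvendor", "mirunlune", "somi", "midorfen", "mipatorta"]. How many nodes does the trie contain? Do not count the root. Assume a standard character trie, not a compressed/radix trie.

Count nodes per top-level branch (shared prefixes stored once):
  'l'-branch (lurunrun): 8 nodes
  'm'-branch (mibelvendor, midorfen, mifentor, milu, minegal, mipatorta, mirunlune, mita): 46 nodes
  's'-branch (somi): 4 nodes
Sum: 58

58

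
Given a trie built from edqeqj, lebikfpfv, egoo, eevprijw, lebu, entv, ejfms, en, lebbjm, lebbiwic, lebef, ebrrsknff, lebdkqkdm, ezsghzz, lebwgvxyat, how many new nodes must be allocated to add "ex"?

1

"e" is already a path in the trie; the remaining "x" must be added.
Each of the 1 remaining characters creates one node.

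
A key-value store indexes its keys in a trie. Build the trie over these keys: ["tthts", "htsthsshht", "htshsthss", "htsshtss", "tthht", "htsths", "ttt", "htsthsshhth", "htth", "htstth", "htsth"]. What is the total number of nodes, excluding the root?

Trie structure (* marks end of a word):
(root)
├─ h
│  └─ t
│     ├─ s
│     │  ├─ h
│     │  │  └─ s
│     │  │     └─ t
│     │  │        └─ h
│     │  │           └─ s
│     │  │              └─ s *
│     │  ├─ s
│     │  │  └─ h
│     │  │     └─ t
│     │  │        └─ s
│     │  │           └─ s *
│     │  └─ t
│     │     ├─ h *
│     │     │  └─ s *
│     │     │     └─ s
│     │     │        └─ h
│     │     │           └─ h
│     │     │              └─ t *
│     │     │                 └─ h *
│     │     └─ t
│     │        └─ h *
│     └─ t
│        └─ h *
└─ t
   └─ t
      ├─ h
      │  ├─ h
      │  │  └─ t *
      │  └─ t
      │     └─ s *
      └─ t *
Counting every labelled node above: 34.

34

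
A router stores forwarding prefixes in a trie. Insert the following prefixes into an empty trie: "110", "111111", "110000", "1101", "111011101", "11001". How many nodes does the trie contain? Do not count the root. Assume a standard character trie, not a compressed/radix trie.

18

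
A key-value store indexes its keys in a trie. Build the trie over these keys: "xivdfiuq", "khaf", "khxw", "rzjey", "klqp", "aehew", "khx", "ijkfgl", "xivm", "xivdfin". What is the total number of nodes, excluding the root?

35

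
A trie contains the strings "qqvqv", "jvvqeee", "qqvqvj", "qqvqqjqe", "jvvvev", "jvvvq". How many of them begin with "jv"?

Filter for entries beginning with "jv":
Words under "jv": jvvqeee, jvvvev, jvvvq
Count: 3

3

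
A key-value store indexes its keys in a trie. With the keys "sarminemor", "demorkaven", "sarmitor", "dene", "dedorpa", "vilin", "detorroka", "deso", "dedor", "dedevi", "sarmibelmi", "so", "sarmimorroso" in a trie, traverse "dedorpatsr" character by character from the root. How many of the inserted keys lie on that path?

Walk "dedorpatsr" from the root; an end-of-word marker is hit whenever a stored word is a prefix of "dedorpatsr".
Prefixes of the query that are stored words: "dedor", "dedorpa"
Count: 2

2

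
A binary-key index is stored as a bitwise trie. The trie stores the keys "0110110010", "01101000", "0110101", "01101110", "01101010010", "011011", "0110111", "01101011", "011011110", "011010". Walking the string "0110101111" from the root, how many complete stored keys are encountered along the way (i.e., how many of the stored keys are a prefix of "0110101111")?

3

Traverse "0110101111" character by character; count nodes along the way that are marked as word ends.
Prefixes of the query that are stored words: "011010", "0110101", "01101011"
Count: 3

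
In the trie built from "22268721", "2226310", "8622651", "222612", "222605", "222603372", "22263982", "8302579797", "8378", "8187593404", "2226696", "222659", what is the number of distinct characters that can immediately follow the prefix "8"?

3

Follow the path "8" to its node, then look at its outgoing edges.
Distinct next characters after "8": 1, 3, 6.
That node has 3 child edges.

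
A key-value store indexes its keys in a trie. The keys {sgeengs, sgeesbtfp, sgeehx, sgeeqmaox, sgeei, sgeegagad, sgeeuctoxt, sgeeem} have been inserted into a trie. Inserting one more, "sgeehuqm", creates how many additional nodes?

3

Walking "sgeehuqm" from the root, the first 5 characters ("sgeeh") follow existing edges; "u" is the first miss.
Each of the 3 remaining characters creates one node.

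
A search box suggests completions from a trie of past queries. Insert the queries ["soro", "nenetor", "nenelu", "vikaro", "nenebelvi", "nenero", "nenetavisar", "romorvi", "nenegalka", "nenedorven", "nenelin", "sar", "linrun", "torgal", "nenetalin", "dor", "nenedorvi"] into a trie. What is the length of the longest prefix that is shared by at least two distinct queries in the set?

Look for the deepest trie node that still has at least two words in its subtree.
e.g. "nenedorven" and "nenedorvi" share the prefix "nenedorv" of length 8; no pair shares a longer one.
Longest shared-prefix length: 8

8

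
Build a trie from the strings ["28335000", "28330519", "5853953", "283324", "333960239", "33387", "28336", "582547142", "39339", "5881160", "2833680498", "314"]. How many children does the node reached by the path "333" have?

2

Follow the path "333" to its node, then look at its outgoing edges.
Characters that immediately follow "333" among the stored strings: {8, 9}.
That node has 2 child edges.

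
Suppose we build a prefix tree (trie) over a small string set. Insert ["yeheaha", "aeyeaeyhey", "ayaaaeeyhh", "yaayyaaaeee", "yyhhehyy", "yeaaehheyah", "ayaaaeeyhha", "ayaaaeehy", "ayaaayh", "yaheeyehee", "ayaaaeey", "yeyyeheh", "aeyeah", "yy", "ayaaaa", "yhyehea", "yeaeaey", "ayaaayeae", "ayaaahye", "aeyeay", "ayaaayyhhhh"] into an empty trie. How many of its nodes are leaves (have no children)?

18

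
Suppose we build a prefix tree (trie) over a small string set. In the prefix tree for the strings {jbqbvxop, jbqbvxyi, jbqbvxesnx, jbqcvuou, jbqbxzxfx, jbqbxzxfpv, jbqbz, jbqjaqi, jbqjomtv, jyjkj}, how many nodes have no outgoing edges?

10

A leaf is a node with no children — equivalently, the end of a word that is not a proper prefix of any other stored word.
Those words: "jbqbvxesnx", "jbqbvxop", "jbqbvxyi", "jbqbxzxfpv", "jbqbxzxfx", "jbqbz", "jbqcvuou", "jbqjaqi", "jbqjomtv", "jyjkj"
Leaf count: 10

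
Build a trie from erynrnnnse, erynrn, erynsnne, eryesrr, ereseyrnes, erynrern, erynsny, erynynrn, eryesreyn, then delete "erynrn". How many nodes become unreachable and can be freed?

0

Walk "erynrn" from the leaf back toward the root, removing each node that no remaining word uses.
Every node on "erynrn" is still needed (e.g. by "erynrnnnse"), so nothing is freed.
Nodes removed: 0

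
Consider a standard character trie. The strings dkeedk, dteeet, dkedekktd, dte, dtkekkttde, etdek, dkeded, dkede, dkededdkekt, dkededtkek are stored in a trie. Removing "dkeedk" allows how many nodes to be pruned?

3

A node on "dkeedk"'s path can go only if nothing else ends at it or branches off below it.
The suffix "edk" (3 nodes) is used only by "dkeedk"; the node for "dke" still has the child "d", so pruning stops there.
Nodes removed: 3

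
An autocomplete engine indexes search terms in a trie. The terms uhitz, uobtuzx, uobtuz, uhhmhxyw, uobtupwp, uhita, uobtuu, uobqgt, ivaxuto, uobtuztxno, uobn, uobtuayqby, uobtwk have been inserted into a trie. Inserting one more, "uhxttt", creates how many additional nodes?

4

Walking "uhxttt" from the root, the first 2 characters ("uh") follow existing edges; "x" is the first miss.
New nodes needed: |"uhxttt"| − 2 = 6 − 2 = 4.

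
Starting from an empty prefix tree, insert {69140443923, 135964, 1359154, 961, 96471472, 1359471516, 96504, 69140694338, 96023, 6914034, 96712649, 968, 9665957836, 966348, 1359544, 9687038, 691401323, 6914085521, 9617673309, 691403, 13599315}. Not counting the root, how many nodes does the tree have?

Trace insertions, counting only characters that open a new branch:
  "69140443923" → 11 new (6, 9, 1, 4, 0, 4, 4, 3, 9, 2, 3)
  "135964" → 6 new (1, 3, 5, 9, 6, 4)
  "1359154" → prefix "1359" already present; 3 new (1, 5, 4)
  "961" → 3 new (9, 6, 1)
  "96471472" → prefix "96" already present; 6 new (4, 7, 1, 4, 7, 2)
  "1359471516" → prefix "1359" already present; 6 new (4, 7, 1, 5, 1, 6)
  "96504" → prefix "96" already present; 3 new (5, 0, 4)
  "69140694338" → prefix "69140" already present; 6 new (6, 9, 4, 3, 3, 8)
  "96023" → prefix "96" already present; 3 new (0, 2, 3)
  "6914034" → prefix "69140" already present; 2 new (3, 4)
  "96712649" → prefix "96" already present; 6 new (7, 1, 2, 6, 4, 9)
  "968" → prefix "96" already present; 1 new (8)
  "9665957836" → prefix "96" already present; 8 new (6, 5, 9, 5, 7, 8, 3, 6)
  "966348" → prefix "966" already present; 3 new (3, 4, 8)
  "1359544" → prefix "1359" already present; 3 new (5, 4, 4)
  "9687038" → prefix "968" already present; 4 new (7, 0, 3, 8)
  "691401323" → prefix "69140" already present; 4 new (1, 3, 2, 3)
  "6914085521" → prefix "69140" already present; 5 new (8, 5, 5, 2, 1)
  "9617673309" → prefix "961" already present; 7 new (7, 6, 7, 3, 3, 0, 9)
  "691403" → prefix "691403" already present; 0 new (none)
  "13599315" → prefix "1359" already present; 4 new (9, 3, 1, 5)
Total nodes = 11 + 6 + 3 + 3 + 6 + 6 + 3 + 6 + 3 + 2 + 6 + 1 + 8 + 3 + 3 + 4 + 4 + 5 + 7 + 0 + 4 = 94

94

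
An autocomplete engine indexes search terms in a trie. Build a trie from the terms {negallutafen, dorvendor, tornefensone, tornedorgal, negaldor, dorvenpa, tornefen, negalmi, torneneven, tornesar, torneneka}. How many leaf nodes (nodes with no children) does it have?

10

A leaf is a node with no children — equivalently, the end of a word that is not a proper prefix of any other stored word.
Those words: "dorvendor", "dorvenpa", "negaldor", "negallutafen", "negalmi", "tornedorgal", "tornefensone", "torneneka", "torneneven", "tornesar"
Leaf count: 10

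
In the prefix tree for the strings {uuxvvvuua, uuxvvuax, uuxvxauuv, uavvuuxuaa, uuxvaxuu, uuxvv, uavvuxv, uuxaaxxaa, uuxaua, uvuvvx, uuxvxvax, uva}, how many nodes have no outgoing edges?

Leaves are exactly the stored words that no other stored word extends.
Those words: "uavvuuxuaa", "uavvuxv", "uuxaaxxaa", "uuxaua", "uuxvaxuu", "uuxvvuax", "uuxvvvuua", "uuxvxauuv", "uuxvxvax", "uva", "uvuvvx"
Leaf count: 11

11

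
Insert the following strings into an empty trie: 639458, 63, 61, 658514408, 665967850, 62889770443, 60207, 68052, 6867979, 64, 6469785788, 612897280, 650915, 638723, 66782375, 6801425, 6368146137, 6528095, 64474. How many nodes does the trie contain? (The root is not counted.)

96

Count nodes per top-level branch (shared prefixes stored once):
  '6'-branch (60207, 61, 612897280, 62889770443, 63, 6368146137, 638723, 639458, 64, 64474, 6469785788, 650915, 6528095, 658514408, 665967850, 66782375, 6801425, 68052, 6867979): 96 nodes
Sum: 96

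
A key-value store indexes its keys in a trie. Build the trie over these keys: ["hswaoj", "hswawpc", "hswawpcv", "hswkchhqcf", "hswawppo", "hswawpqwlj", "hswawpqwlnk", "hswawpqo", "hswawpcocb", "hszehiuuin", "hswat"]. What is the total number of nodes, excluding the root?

Trie structure (* marks end of a word):
(root)
└─ h
   └─ s
      ├─ w
      │  ├─ a
      │  │  ├─ o
      │  │  │  └─ j *
      │  │  ├─ t *
      │  │  └─ w
      │  │     └─ p
      │  │        ├─ c *
      │  │        │  ├─ o
      │  │        │  │  └─ c
      │  │        │  │     └─ b *
      │  │        │  └─ v *
      │  │        ├─ p
      │  │        │  └─ o *
      │  │        └─ q
      │  │           ├─ o *
      │  │           └─ w
      │  │              └─ l
      │  │                 ├─ j *
      │  │                 └─ n
      │  │                    └─ k *
      │  └─ k
      │     └─ c
      │        └─ h
      │           └─ h
      │              └─ q
      │                 └─ c
      │                    └─ f *
      └─ z
         └─ e
            └─ h
               └─ i
                  └─ u
                     └─ u
                        └─ i
                           └─ n *
Counting every labelled node above: 38.

38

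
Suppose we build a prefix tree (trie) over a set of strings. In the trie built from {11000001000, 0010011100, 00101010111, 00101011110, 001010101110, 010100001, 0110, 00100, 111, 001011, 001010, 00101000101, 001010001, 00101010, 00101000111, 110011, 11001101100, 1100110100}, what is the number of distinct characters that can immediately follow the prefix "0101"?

1

Walk "0101" from the root, arriving at one node.
Characters that immediately follow "0101" among the stored strings: {0}.
That node has 1 child edge.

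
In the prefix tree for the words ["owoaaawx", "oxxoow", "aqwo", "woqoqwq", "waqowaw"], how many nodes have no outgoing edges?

5

A leaf is a node with no children — equivalently, the end of a word that is not a proper prefix of any other stored word.
Those words: "aqwo", "owoaaawx", "oxxoow", "waqowaw", "woqoqwq"
Leaf count: 5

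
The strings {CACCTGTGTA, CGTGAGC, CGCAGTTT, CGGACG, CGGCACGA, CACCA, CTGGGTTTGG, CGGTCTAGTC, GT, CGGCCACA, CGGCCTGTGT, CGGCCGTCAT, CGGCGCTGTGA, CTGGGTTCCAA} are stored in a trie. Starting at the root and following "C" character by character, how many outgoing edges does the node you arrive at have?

3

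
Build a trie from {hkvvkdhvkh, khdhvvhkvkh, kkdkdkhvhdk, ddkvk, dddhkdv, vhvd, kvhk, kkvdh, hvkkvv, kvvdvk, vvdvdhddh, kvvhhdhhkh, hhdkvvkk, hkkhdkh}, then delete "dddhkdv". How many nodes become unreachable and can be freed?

5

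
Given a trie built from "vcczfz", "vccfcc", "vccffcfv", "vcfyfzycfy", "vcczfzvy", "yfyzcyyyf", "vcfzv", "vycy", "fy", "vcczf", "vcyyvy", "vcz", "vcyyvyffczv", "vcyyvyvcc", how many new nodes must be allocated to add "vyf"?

1

"vy" is already a path in the trie; the remaining "f" must be added.
Each of the 1 remaining characters creates one node.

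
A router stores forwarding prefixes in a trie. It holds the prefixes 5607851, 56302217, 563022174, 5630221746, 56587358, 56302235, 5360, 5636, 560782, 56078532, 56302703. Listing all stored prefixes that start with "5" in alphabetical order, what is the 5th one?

Filter for "5…" and sort: "5360", "560782", "5607851", "56078532", "56302217", "563022174", "5630221746", "56302235", "56302703", "5636", "56587358"
Position 5: 56302217

56302217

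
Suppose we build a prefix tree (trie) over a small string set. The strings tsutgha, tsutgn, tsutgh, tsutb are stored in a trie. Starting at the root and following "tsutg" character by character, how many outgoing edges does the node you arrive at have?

2

The children of the "tsutg" node are the distinct next characters among strings starting with "tsutg".
Characters that immediately follow "tsutg" among the stored strings: {h, n}.
That node has 2 child edges.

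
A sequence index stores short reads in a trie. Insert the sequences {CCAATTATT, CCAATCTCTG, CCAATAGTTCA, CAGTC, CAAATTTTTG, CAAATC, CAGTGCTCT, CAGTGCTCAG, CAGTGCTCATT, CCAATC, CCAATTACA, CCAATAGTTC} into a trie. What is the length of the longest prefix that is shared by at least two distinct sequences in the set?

10

Look for the deepest trie node that still has at least two words in its subtree.
"CCAATAGTTC" and "CCAATAGTTCA" agree on "CCAATAGTTC" (10 characters) before diverging; nothing deeper is shared.
Longest shared-prefix length: 10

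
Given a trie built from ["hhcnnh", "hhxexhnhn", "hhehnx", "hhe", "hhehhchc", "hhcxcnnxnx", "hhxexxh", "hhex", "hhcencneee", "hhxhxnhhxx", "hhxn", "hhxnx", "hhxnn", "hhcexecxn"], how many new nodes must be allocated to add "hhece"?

2

Walking "hhece" from the root, the first 3 characters ("hhe") follow existing edges; "c" is the first miss.
Each of the 2 remaining characters creates one node.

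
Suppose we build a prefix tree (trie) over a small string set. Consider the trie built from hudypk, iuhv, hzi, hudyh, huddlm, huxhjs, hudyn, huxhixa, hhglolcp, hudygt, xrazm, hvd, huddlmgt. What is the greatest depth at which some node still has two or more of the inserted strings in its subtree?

6

Equivalently: take the maximum, over all pairs, of their longest common prefix length.
e.g. "huddlm" and "huddlmgt" share the prefix "huddlm" of length 6; no pair shares a longer one.
Longest shared-prefix length: 6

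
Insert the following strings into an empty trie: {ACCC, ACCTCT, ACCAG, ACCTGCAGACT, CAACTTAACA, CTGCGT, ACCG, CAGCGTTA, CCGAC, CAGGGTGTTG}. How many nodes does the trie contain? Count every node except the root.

49

For each word, the new-node count is its length minus the longest prefix already in the trie:
  "ACCC" → 4 new (A, C, C, C)
  "ACCTCT" → prefix "ACC" already present; 3 new (T, C, T)
  "ACCAG" → prefix "ACC" already present; 2 new (A, G)
  "ACCTGCAGACT" → prefix "ACCT" already present; 7 new (G, C, A, G, A, C, T)
  "CAACTTAACA" → 10 new (C, A, A, C, T, T, A, A, C, A)
  "CTGCGT" → prefix "C" already present; 5 new (T, G, C, G, T)
  "ACCG" → prefix "ACC" already present; 1 new (G)
  "CAGCGTTA" → prefix "CA" already present; 6 new (G, C, G, T, T, A)
  "CCGAC" → prefix "C" already present; 4 new (C, G, A, C)
  "CAGGGTGTTG" → prefix "CAG" already present; 7 new (G, G, T, G, T, T, G)
Total nodes = 4 + 3 + 2 + 7 + 10 + 5 + 1 + 6 + 4 + 7 = 49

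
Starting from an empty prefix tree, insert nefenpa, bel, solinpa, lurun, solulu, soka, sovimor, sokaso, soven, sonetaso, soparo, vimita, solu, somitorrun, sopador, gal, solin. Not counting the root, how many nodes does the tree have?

66

Trace insertions, counting only characters that open a new branch:
  "nefenpa" → 7 new (n, e, f, e, n, p, a)
  "bel" → 3 new (b, e, l)
  "solinpa" → 7 new (s, o, l, i, n, p, a)
  "lurun" → 5 new (l, u, r, u, n)
  "solulu" → prefix "sol" already present; 3 new (u, l, u)
  "soka" → prefix "so" already present; 2 new (k, a)
  "sovimor" → prefix "so" already present; 5 new (v, i, m, o, r)
  "sokaso" → prefix "soka" already present; 2 new (s, o)
  "soven" → prefix "sov" already present; 2 new (e, n)
  "sonetaso" → prefix "so" already present; 6 new (n, e, t, a, s, o)
  "soparo" → prefix "so" already present; 4 new (p, a, r, o)
  "vimita" → 6 new (v, i, m, i, t, a)
  "solu" → prefix "solu" already present; 0 new (none)
  "somitorrun" → prefix "so" already present; 8 new (m, i, t, o, r, r, u, n)
  "sopador" → prefix "sopa" already present; 3 new (d, o, r)
  "gal" → 3 new (g, a, l)
  "solin" → prefix "solin" already present; 0 new (none)
Total nodes = 7 + 3 + 7 + 5 + 3 + 2 + 5 + 2 + 2 + 6 + 4 + 6 + 0 + 8 + 3 + 3 + 0 = 66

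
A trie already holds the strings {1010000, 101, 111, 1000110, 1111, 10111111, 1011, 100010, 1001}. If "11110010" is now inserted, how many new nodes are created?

The longest prefix of "11110010" already in the trie is "1111" (length 4).
So 8 − 4 = 4 new nodes.

4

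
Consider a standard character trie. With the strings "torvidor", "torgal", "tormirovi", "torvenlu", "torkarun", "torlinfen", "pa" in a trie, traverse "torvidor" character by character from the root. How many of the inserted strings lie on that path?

Walk "torvidor" from the root; an end-of-word marker is hit whenever a stored word is a prefix of "torvidor".
Prefixes of the query that are stored words: "torvidor"
Count: 1

1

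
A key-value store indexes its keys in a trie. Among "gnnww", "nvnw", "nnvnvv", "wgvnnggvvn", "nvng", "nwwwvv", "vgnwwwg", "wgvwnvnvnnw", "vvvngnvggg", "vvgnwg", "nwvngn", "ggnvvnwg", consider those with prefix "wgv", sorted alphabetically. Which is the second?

Filter for "wgv…" and sort: "wgvnnggvvn", "wgvwnvnvnnw"
Position 2: wgvwnvnvnnw

wgvwnvnvnnw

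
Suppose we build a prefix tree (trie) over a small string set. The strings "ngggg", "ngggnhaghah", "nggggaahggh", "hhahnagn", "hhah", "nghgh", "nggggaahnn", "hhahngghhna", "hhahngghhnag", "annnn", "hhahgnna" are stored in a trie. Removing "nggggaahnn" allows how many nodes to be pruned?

2

After clearing the end-marker at "nggggaahnn", prune upward until reaching a node still needed by another word.
The suffix "nn" (2 nodes) is used only by "nggggaahnn"; the node for "nggggaah" still has the child "g", so pruning stops there.
Nodes removed: 2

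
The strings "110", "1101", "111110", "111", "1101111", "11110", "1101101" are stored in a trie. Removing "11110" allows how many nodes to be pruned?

A node on "11110"'s path can go only if nothing else ends at it or branches off below it.
The suffix "0" (1 node) is used only by "11110"; the node for "1111" still has the child "1", so pruning stops there.
Nodes removed: 1

1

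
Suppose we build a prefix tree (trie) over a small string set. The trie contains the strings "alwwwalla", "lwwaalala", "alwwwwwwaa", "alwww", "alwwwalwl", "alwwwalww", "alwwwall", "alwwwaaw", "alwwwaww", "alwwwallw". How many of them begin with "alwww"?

9

Walk to "alwww"; the words in its subtree are exactly those with that prefix.
Matches: "alwww", "alwwwaaw", "alwwwall", "alwwwalla", "alwwwallw", "alwwwalwl", "alwwwalww", "alwwwaww", "alwwwwwwaa"
Count: 9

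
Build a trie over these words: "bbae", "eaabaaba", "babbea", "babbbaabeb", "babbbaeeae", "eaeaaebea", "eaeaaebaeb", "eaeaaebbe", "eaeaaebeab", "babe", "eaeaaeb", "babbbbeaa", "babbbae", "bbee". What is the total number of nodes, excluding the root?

47

Insert word by word; a character creates a node only if that edge doesn't already exist:
  "bbae" → 4 new (b, b, a, e)
  "eaabaaba" → 8 new (e, a, a, b, a, a, b, a)
  "babbea" → prefix "b" already present; 5 new (a, b, b, e, a)
  "babbbaabeb" → prefix "babb" already present; 6 new (b, a, a, b, e, b)
  "babbbaeeae" → prefix "babbba" already present; 4 new (e, e, a, e)
  "eaeaaebea" → prefix "ea" already present; 7 new (e, a, a, e, b, e, a)
  "eaeaaebaeb" → prefix "eaeaaeb" already present; 3 new (a, e, b)
  "eaeaaebbe" → prefix "eaeaaeb" already present; 2 new (b, e)
  "eaeaaebeab" → prefix "eaeaaebea" already present; 1 new (b)
  "babe" → prefix "bab" already present; 1 new (e)
  "eaeaaeb" → prefix "eaeaaeb" already present; 0 new (none)
  "babbbbeaa" → prefix "babbb" already present; 4 new (b, e, a, a)
  "babbbae" → prefix "babbbae" already present; 0 new (none)
  "bbee" → prefix "bb" already present; 2 new (e, e)
Total nodes = 4 + 8 + 5 + 6 + 4 + 7 + 3 + 2 + 1 + 1 + 0 + 4 + 0 + 2 = 47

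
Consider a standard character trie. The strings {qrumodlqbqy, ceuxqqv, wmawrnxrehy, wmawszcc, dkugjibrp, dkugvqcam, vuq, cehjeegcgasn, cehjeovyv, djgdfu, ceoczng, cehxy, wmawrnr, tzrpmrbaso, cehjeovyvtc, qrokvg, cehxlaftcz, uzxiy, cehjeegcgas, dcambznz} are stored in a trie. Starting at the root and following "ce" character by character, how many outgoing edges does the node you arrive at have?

Follow the path "ce" to its node, then look at its outgoing edges.
Distinct next characters after "ce": h, o, u.
That node has 3 child edges.

3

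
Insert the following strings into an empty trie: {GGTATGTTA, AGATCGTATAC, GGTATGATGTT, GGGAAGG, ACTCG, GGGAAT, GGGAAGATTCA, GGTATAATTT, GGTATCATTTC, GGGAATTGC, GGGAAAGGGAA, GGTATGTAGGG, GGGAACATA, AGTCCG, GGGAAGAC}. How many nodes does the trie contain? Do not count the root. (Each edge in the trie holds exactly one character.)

73

Insert word by word; a character creates a node only if that edge doesn't already exist:
  "GGTATGTTA" → 9 new (G, G, T, A, T, G, T, T, A)
  "AGATCGTATAC" → 11 new (A, G, A, T, C, G, T, A, T, A, C)
  "GGTATGATGTT" → prefix "GGTATG" already present; 5 new (A, T, G, T, T)
  "GGGAAGG" → prefix "GG" already present; 5 new (G, A, A, G, G)
  "ACTCG" → prefix "A" already present; 4 new (C, T, C, G)
  "GGGAAT" → prefix "GGGAA" already present; 1 new (T)
  "GGGAAGATTCA" → prefix "GGGAAG" already present; 5 new (A, T, T, C, A)
  "GGTATAATTT" → prefix "GGTAT" already present; 5 new (A, A, T, T, T)
  "GGTATCATTTC" → prefix "GGTAT" already present; 6 new (C, A, T, T, T, C)
  "GGGAATTGC" → prefix "GGGAAT" already present; 3 new (T, G, C)
  "GGGAAAGGGAA" → prefix "GGGAA" already present; 6 new (A, G, G, G, A, A)
  "GGTATGTAGGG" → prefix "GGTATGT" already present; 4 new (A, G, G, G)
  "GGGAACATA" → prefix "GGGAA" already present; 4 new (C, A, T, A)
  "AGTCCG" → prefix "AG" already present; 4 new (T, C, C, G)
  "GGGAAGAC" → prefix "GGGAAGA" already present; 1 new (C)
Total nodes = 9 + 11 + 5 + 5 + 4 + 1 + 5 + 5 + 6 + 3 + 6 + 4 + 4 + 4 + 1 = 73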